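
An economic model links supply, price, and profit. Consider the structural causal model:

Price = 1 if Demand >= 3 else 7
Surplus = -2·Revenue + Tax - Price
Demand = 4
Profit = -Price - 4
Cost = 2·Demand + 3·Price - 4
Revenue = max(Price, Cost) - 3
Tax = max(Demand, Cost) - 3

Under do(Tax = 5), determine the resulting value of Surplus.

-4

Under do(Tax=5), the mechanism Tax = max(Demand, Cost) - 3 is discarded; Tax is fixed at 5.
Price = 1 if Demand >= 3 else 7  [with Demand=4]  = 1
Cost = 2·Demand + 3·Price - 4  [with Demand=4, Price=1]  = 7
Revenue = max(Price, Cost) - 3  [with Price=1, Cost=7]  = 4
Surplus = -2·Revenue + Tax - Price  [with Revenue=4, Tax=5, Price=1]  = -4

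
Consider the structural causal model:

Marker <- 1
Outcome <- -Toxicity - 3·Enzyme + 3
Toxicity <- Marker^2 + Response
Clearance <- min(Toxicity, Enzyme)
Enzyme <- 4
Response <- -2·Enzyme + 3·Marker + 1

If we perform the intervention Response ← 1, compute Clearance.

do(Response=1) replaces the equation Response <- -2·Enzyme + 3·Marker + 1 with the constant Response = 1.
Toxicity = Marker^2 + Response  [with Marker=1, Response=1]  = 2
Clearance = min(Toxicity, Enzyme)  [with Toxicity=2, Enzyme=4]  = 2

2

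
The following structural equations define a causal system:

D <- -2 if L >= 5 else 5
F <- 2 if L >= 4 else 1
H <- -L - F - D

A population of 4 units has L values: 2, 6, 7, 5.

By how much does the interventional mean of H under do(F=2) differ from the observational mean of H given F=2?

-0.75

Every unit gets F=2 under the intervention. H values become -9, -6, -7, -5; E[H|do(F=2)] = -6.75.
Conditioning on F=2 selects the 3 unit(s) with L ∈ {6, 7, 5}. Their H values: -6, -7, -5. Mean = -6.
Difference = -6.75 − (-6) = -0.75.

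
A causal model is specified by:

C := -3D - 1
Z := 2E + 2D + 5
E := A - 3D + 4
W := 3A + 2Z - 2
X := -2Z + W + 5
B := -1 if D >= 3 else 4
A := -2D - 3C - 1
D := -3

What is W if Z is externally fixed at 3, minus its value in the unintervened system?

32

Intervening sets Z = 3 and removes its equation (Z := 2E + 2D + 5).
C = -3D - 1  [with D=-3]  = 8
A = -2D - 3C - 1  [with D=-3, C=8]  = -19
W = 3A + 2Z - 2  [with A=-19, Z=3]  = -53
Without intervention: C = -3D - 1  [with D=-3]  = 8; A = -2D - 3C - 1  [with D=-3, C=8]  = -19; E = A - 3D + 4  [with A=-19, D=-3]  = -6; Z = 2E + 2D + 5  [with E=-6, D=-3]  = -13; W = 3A + 2Z - 2  [with A=-19, Z=-13]  = -85.
Change = -53 − (-85) = 32.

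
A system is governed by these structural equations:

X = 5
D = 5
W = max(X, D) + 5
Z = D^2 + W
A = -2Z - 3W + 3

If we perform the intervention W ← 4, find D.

5

Under do(W=4), the mechanism W = max(X, D) + 5 is discarded; W is fixed at 4.
Since D is not a descendant of the intervened variable, it is unaffected.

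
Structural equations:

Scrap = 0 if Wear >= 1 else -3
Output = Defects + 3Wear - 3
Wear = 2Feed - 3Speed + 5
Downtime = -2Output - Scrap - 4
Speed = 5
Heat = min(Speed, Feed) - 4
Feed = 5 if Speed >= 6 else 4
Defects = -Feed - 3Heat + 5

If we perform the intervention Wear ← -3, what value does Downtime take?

21

do(Wear=-3) replaces the equation Wear = 2Feed - 3Speed + 5 with the constant Wear = -3.
Feed = 5 if Speed >= 6 else 4  [with Speed=5]  = 4
Heat = min(Speed, Feed) - 4  [with Speed=5, Feed=4]  = 0
Defects = -Feed - 3Heat + 5  [with Feed=4, Heat=0]  = 1
Scrap = 0 if Wear >= 1 else -3  [with Wear=-3]  = -3
Output = Defects + 3Wear - 3  [with Defects=1, Wear=-3]  = -11
Downtime = -2Output - Scrap - 4  [with Output=-11, Scrap=-3]  = 21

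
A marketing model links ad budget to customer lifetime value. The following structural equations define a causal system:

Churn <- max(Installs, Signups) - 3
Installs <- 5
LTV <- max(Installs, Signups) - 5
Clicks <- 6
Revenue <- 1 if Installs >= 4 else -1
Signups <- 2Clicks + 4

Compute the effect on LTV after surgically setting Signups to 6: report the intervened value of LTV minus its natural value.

The intervention breaks the incoming arrows to Signups: Signups <- 2Clicks + 4 no longer applies, and Signups = 6.
LTV = max(Installs, Signups) - 5  [with Installs=5, Signups=6]  = 1
Without intervention: Signups = 2Clicks + 4  [with Clicks=6]  = 16; LTV = max(Installs, Signups) - 5  [with Installs=5, Signups=16]  = 11.
Change = 1 − 11 = -10.

-10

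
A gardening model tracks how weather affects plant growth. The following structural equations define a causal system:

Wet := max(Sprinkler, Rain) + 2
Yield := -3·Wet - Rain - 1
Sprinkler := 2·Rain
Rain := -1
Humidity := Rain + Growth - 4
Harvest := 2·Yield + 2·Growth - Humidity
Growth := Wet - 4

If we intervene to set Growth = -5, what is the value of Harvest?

-6

The intervention breaks the incoming arrows to Growth: Growth := Wet - 4 no longer applies, and Growth = -5.
Sprinkler = 2·Rain  [with Rain=-1]  = -2
Wet = max(Sprinkler, Rain) + 2  [with Sprinkler=-2, Rain=-1]  = 1
Humidity = Rain + Growth - 4  [with Rain=-1, Growth=-5]  = -10
Yield = -3·Wet - Rain - 1  [with Wet=1, Rain=-1]  = -3
Harvest = 2·Yield + 2·Growth - Humidity  [with Yield=-3, Growth=-5, Humidity=-10]  = -6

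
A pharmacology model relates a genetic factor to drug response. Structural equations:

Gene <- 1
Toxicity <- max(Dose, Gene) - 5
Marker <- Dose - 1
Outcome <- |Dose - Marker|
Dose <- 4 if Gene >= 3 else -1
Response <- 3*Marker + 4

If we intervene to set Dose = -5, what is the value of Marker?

-6

The intervention breaks the incoming arrows to Dose: Dose <- 4 if Gene >= 3 else -1 no longer applies, and Dose = -5.
Marker = Dose - 1  [with Dose=-5]  = -6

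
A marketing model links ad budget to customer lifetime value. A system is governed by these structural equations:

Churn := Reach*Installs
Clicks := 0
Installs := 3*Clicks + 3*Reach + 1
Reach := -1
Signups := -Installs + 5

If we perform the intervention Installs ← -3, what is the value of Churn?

3

do(Installs=-3) replaces the equation Installs := 3*Clicks + 3*Reach + 1 with the constant Installs = -3.
Churn = Reach*Installs  [with Reach=-1, Installs=-3]  = 3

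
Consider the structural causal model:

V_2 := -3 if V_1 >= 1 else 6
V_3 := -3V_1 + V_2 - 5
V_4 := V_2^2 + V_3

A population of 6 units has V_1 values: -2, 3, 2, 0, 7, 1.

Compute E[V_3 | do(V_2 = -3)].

-13.5

The intervention sets V_2=-3 in all 6 units regardless of V_1. Recomputing V_3 per unit gives -2, -17, -14, -8, -29, -11; average -13.5.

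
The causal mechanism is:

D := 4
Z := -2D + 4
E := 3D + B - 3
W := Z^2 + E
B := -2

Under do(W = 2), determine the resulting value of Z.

-4

The intervention breaks the incoming arrows to W: W := Z^2 + E no longer applies, and W = 2.
Since Z is not a descendant of the intervened variable, it is unaffected.
Z = -2D + 4  [with D=4]  = -4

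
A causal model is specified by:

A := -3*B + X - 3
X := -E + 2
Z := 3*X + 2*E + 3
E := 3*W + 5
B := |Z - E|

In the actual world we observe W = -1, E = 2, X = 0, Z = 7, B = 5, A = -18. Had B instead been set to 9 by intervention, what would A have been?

-30

The intervention breaks the incoming arrows to B: B := |Z - E| no longer applies, and B = 9.
E = 3*W + 5  [with W=-1]  = 2
X = -E + 2  [with E=2]  = 0
A = -3*B + X - 3  [with B=9, X=0]  = -30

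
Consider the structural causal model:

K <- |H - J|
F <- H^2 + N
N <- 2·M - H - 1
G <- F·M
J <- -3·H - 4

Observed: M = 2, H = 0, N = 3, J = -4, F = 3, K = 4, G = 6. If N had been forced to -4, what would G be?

-8

The intervention breaks the incoming arrows to N: N <- 2·M - H - 1 no longer applies, and N = -4.
F = H^2 + N  [with H=0, N=-4]  = -4
G = F·M  [with F=-4, M=2]  = -8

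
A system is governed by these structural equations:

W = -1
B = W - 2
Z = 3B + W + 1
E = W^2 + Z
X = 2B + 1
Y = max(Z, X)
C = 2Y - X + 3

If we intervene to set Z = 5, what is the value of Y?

The intervention breaks the incoming arrows to Z: Z = 3B + W + 1 no longer applies, and Z = 5.
B = W - 2  [with W=-1]  = -3
X = 2B + 1  [with B=-3]  = -5
Y = max(Z, X)  [with Z=5, X=-5]  = 5

5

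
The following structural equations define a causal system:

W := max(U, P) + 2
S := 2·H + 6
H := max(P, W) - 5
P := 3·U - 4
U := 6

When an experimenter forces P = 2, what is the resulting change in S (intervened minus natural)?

-16

do(P=2) replaces the equation P := 3·U - 4 with the constant P = 2.
W = max(U, P) + 2  [with U=6, P=2]  = 8
H = max(P, W) - 5  [with P=2, W=8]  = 3
S = 2·H + 6  [with H=3]  = 12
Without intervention: P = 3·U - 4  [with U=6]  = 14; W = max(U, P) + 2  [with U=6, P=14]  = 16; H = max(P, W) - 5  [with P=14, W=16]  = 11; S = 2·H + 6  [with H=11]  = 28.
Change = 12 − 28 = -16.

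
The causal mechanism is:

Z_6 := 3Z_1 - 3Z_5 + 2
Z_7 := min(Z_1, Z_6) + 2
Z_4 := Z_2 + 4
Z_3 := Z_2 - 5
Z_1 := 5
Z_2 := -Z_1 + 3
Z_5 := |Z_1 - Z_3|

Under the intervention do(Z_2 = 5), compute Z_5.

do(Z_2=5) replaces the equation Z_2 := -Z_1 + 3 with the constant Z_2 = 5.
Z_3 = Z_2 - 5  [with Z_2=5]  = 0
Z_5 = |Z_1 - Z_3|  [with Z_1=5, Z_3=0]  = 5

5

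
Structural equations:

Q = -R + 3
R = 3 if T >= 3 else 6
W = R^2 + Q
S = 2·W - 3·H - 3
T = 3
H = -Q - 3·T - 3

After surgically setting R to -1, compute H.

-16

Under do(R=-1), the mechanism R = 3 if T >= 3 else 6 is discarded; R is fixed at -1.
Q = -R + 3  [with R=-1]  = 4
H = -Q - 3·T - 3  [with Q=4, T=3]  = -16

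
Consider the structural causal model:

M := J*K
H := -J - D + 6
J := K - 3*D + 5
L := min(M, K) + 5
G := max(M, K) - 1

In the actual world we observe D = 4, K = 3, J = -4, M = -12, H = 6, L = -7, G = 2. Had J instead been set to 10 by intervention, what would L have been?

The intervention breaks the incoming arrows to J: J := K - 3*D + 5 no longer applies, and J = 10.
M = J*K  [with J=10, K=3]  = 30
L = min(M, K) + 5  [with M=30, K=3]  = 8

8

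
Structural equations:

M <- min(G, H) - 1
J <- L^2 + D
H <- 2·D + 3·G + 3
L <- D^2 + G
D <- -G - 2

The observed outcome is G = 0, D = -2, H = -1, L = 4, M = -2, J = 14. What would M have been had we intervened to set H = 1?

do(H=1) replaces the equation H <- 2·D + 3·G + 3 with the constant H = 1.
M = min(G, H) - 1  [with G=0, H=1]  = -1

-1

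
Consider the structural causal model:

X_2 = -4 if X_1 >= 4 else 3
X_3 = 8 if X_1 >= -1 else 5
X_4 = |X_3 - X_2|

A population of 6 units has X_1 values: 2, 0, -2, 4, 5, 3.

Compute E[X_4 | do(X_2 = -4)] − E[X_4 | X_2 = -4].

Under do(X_2=-4), X_2's equation is replaced by X_2=-4 for every unit. Per-unit X_4: 12, 12, 9, 12, 12, 12. Mean = 11.5.
E[X_4|X_2=-4] averages over only the 2 units with X_2=-4 (X_1 = 4, 5): X_4 = 12, 12, mean 12.
Difference = 11.5 − 12 = -0.5.

-0.5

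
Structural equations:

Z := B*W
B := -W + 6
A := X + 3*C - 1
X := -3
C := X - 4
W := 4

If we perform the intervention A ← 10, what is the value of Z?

8

do(A=10) replaces the equation A := X + 3*C - 1 with the constant A = 10.
Since Z is not a descendant of the intervened variable, it is unaffected.
B = -W + 6  [with W=4]  = 2
Z = B*W  [with B=2, W=4]  = 8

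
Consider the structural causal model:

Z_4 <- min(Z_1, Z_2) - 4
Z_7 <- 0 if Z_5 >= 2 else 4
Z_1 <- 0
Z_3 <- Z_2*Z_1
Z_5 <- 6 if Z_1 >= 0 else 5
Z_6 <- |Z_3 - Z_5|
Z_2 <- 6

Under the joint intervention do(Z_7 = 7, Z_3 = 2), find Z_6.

4

Setting Z_7 = 7, Z_3 = 2 by intervention discards those variables' equations.
Z_5 = 6 if Z_1 >= 0 else 5  [with Z_1=0]  = 6
Z_6 = |Z_3 - Z_5|  [with Z_3=2, Z_5=6]  = 4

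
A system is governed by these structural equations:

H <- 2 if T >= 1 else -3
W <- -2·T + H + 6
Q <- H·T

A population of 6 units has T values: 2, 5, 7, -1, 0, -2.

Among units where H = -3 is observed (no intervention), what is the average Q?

3

E[Q|H=-3] averages over only the 3 units with H=-3 (T = -1, 0, -2): Q = 3, 0, 6, mean 3.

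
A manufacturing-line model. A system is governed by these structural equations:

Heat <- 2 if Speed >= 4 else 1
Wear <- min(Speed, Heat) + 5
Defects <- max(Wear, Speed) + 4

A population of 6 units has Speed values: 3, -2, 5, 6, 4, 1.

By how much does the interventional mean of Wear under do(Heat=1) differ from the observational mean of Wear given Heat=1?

The intervention sets Heat=1 in all 6 units regardless of Speed. Recomputing Wear per unit gives 6, 3, 6, 6, 6, 6; average 5.5.
Conditioning on Heat=1 selects the 3 unit(s) with Speed ∈ {3, -2, 1}. Their Wear values: 6, 3, 6. Mean = 5.
Difference = 5.5 − 5 = 0.5.

0.5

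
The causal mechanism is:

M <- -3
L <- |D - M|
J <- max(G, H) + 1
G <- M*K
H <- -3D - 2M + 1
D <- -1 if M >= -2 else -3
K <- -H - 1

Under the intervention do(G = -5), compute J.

The intervention breaks the incoming arrows to G: G <- M*K no longer applies, and G = -5.
D = -1 if M >= -2 else -3  [with M=-3]  = -3
H = -3D - 2M + 1  [with D=-3, M=-3]  = 16
J = max(G, H) + 1  [with G=-5, H=16]  = 17

17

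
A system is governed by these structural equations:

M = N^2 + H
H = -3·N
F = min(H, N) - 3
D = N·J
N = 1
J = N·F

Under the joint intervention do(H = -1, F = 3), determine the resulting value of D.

3

The joint intervention fixes H = -1, F = 3, removing each variable's own equation.
J = N·F  [with N=1, F=3]  = 3
D = N·J  [with N=1, J=3]  = 3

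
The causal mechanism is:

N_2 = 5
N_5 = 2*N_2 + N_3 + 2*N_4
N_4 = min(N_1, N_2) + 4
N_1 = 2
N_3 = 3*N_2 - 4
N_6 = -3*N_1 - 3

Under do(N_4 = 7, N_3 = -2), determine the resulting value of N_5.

The joint intervention fixes N_4 = 7, N_3 = -2, removing each variable's own equation.
N_5 = 2*N_2 + N_3 + 2*N_4  [with N_2=5, N_3=-2, N_4=7]  = 22

22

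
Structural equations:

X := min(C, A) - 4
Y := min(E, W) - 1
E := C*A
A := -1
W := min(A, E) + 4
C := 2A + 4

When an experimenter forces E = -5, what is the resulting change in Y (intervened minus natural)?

-3

Under do(E=-5), the mechanism E := C*A is discarded; E is fixed at -5.
W = min(A, E) + 4  [with A=-1, E=-5]  = -1
Y = min(E, W) - 1  [with E=-5, W=-1]  = -6
Without intervention: C = 2A + 4  [with A=-1]  = 2; E = C*A  [with C=2, A=-1]  = -2; W = min(A, E) + 4  [with A=-1, E=-2]  = 2; Y = min(E, W) - 1  [with E=-2, W=2]  = -3.
Change = -6 − (-3) = -3.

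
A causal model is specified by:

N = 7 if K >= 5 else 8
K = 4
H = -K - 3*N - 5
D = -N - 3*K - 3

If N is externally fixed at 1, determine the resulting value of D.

-16

Under do(N=1), the mechanism N = 7 if K >= 5 else 8 is discarded; N is fixed at 1.
D = -N - 3*K - 3  [with N=1, K=4]  = -16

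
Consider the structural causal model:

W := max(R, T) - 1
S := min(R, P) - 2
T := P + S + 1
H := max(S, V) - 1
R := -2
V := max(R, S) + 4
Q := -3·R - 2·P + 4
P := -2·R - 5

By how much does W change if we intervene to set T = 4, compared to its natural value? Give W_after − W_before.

6

The intervention breaks the incoming arrows to T: T := P + S + 1 no longer applies, and T = 4.
W = max(R, T) - 1  [with R=-2, T=4]  = 3
Without intervention: P = -2·R - 5  [with R=-2]  = -1; S = min(R, P) - 2  [with R=-2, P=-1]  = -4; T = P + S + 1  [with P=-1, S=-4]  = -4; W = max(R, T) - 1  [with R=-2, T=-4]  = -3.
Change = 3 − (-3) = 6.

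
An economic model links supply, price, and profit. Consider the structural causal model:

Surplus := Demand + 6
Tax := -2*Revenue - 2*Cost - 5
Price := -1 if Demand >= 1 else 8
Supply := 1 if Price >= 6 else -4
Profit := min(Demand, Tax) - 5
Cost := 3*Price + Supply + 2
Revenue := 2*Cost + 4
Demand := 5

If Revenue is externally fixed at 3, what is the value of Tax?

The intervention breaks the incoming arrows to Revenue: Revenue := 2*Cost + 4 no longer applies, and Revenue = 3.
Price = -1 if Demand >= 1 else 8  [with Demand=5]  = -1
Supply = 1 if Price >= 6 else -4  [with Price=-1]  = -4
Cost = 3*Price + Supply + 2  [with Price=-1, Supply=-4]  = -5
Tax = -2*Revenue - 2*Cost - 5  [with Revenue=3, Cost=-5]  = -1

-1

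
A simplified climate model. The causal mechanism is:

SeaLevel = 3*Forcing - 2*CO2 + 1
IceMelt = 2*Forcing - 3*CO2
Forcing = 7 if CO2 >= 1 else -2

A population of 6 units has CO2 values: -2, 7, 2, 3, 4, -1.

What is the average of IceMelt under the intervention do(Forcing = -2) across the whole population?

Every unit gets Forcing=-2 under the intervention. IceMelt values become 2, -25, -10, -13, -16, -1; E[IceMelt|do(Forcing=-2)] = -10.5.

-10.5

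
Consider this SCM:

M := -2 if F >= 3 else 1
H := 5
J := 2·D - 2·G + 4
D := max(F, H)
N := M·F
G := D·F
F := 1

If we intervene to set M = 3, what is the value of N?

3

The intervention breaks the incoming arrows to M: M := -2 if F >= 3 else 1 no longer applies, and M = 3.
N = M·F  [with M=3, F=1]  = 3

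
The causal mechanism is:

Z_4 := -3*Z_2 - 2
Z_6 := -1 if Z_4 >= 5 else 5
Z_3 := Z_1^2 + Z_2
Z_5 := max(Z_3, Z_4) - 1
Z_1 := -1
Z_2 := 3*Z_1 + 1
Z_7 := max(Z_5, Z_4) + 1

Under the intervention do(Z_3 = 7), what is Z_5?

6

do(Z_3=7) replaces the equation Z_3 := Z_1^2 + Z_2 with the constant Z_3 = 7.
Z_2 = 3*Z_1 + 1  [with Z_1=-1]  = -2
Z_4 = -3*Z_2 - 2  [with Z_2=-2]  = 4
Z_5 = max(Z_3, Z_4) - 1  [with Z_3=7, Z_4=4]  = 6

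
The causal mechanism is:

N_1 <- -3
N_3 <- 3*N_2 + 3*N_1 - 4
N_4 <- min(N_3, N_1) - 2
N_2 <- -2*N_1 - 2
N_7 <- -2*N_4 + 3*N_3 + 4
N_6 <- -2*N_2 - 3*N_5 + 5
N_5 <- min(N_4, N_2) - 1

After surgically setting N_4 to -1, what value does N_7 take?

3

The intervention breaks the incoming arrows to N_4: N_4 <- min(N_3, N_1) - 2 no longer applies, and N_4 = -1.
N_2 = -2*N_1 - 2  [with N_1=-3]  = 4
N_3 = 3*N_2 + 3*N_1 - 4  [with N_2=4, N_1=-3]  = -1
N_7 = -2*N_4 + 3*N_3 + 4  [with N_4=-1, N_3=-1]  = 3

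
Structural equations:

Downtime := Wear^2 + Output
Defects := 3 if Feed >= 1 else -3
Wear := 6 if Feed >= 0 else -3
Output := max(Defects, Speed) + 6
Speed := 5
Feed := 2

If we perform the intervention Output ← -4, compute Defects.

The intervention breaks the incoming arrows to Output: Output := max(Defects, Speed) + 6 no longer applies, and Output = -4.
Since Defects is not a descendant of the intervened variable, it is unaffected.
Defects = 3 if Feed >= 1 else -3  [with Feed=2]  = 3

3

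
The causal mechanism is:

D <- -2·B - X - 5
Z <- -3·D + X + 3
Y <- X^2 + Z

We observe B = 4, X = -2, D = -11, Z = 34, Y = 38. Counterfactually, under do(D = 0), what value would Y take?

5

do(D=0) replaces the equation D <- -2·B - X - 5 with the constant D = 0.
Z = -3·D + X + 3  [with D=0, X=-2]  = 1
Y = X^2 + Z  [with X=-2, Z=1]  = 5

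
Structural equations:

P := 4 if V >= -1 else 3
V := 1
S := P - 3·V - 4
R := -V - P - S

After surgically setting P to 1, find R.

Under do(P=1), the mechanism P := 4 if V >= -1 else 3 is discarded; P is fixed at 1.
S = P - 3·V - 4  [with P=1, V=1]  = -6
R = -V - P - S  [with V=1, P=1, S=-6]  = 4

4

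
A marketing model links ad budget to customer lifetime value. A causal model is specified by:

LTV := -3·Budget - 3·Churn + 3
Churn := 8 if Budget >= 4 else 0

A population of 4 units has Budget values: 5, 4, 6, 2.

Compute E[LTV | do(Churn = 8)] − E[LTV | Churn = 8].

Every unit gets Churn=8 under the intervention. LTV values become -36, -33, -39, -27; E[LTV|do(Churn=8)] = -33.75.
E[LTV|Churn=8] averages over only the 3 units with Churn=8 (Budget = 5, 4, 6): LTV = -36, -33, -39, mean -36.
Difference = -33.75 − (-36) = 2.25.

2.25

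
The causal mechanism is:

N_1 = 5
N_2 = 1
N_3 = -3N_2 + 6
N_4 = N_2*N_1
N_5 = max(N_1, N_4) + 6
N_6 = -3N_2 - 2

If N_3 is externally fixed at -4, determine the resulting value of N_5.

11

do(N_3=-4) replaces the equation N_3 = -3N_2 + 6 with the constant N_3 = -4.
N_5 is not downstream of the intervention, so its value is determined by the original equations.
N_4 = N_2*N_1  [with N_2=1, N_1=5]  = 5
N_5 = max(N_1, N_4) + 6  [with N_1=5, N_4=5]  = 11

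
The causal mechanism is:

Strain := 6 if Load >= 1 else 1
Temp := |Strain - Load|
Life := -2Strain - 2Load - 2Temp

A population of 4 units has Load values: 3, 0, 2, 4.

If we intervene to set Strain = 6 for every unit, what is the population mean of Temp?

do(Strain=6) breaks Strain's dependence on Load. With Strain=6 fixed, Temp across the units is 3, 6, 4, 2, mean 3.75.

3.75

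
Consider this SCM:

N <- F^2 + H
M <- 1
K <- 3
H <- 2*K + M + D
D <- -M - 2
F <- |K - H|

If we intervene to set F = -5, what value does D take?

do(F=-5) replaces the equation F <- |K - H| with the constant F = -5.
D is not downstream of the intervention, so its value is determined by the original equations.
D = -M - 2  [with M=1]  = -3

-3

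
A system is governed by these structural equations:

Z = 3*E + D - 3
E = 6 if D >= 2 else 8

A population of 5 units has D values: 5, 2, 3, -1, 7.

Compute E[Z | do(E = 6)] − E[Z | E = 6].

-1.05

Every unit gets E=6 under the intervention. Z values become 20, 17, 18, 14, 22; E[Z|do(E=6)] = 18.2.
Observing E=6 restricts to units where E's equation naturally yields 6: D ∈ {5, 2, 3, 7}. In that subpopulation Z = 20, 17, 18, 22, mean 19.25.
Difference = 18.2 − 19.25 = -1.05.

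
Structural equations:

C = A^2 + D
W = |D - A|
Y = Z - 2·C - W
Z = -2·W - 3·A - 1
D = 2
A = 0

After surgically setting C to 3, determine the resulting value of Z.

-5

do(C=3) replaces the equation C = A^2 + D with the constant C = 3.
Z is not downstream of the intervention, so its value is determined by the original equations.
W = |D - A|  [with D=2, A=0]  = 2
Z = -2·W - 3·A - 1  [with W=2, A=0]  = -5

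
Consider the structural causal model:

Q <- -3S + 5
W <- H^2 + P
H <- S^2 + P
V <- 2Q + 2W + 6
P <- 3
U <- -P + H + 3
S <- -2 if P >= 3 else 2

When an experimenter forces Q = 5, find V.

120

The intervention breaks the incoming arrows to Q: Q <- -3S + 5 no longer applies, and Q = 5.
S = -2 if P >= 3 else 2  [with P=3]  = -2
H = S^2 + P  [with S=-2, P=3]  = 7
W = H^2 + P  [with H=7, P=3]  = 52
V = 2Q + 2W + 6  [with Q=5, W=52]  = 120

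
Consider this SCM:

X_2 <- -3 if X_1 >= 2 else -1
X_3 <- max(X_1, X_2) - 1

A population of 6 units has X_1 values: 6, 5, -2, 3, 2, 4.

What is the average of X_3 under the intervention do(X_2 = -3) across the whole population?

The intervention sets X_2=-3 in all 6 units regardless of X_1. Recomputing X_3 per unit gives 5, 4, -3, 2, 1, 3; average 2.

2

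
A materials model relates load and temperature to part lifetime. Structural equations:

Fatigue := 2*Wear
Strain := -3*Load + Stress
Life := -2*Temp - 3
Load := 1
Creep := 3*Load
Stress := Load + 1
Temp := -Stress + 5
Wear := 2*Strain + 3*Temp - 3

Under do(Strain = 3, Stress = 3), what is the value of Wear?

9

Setting Strain = 3, Stress = 3 by intervention discards those variables' equations.
Temp = -Stress + 5  [with Stress=3]  = 2
Wear = 2*Strain + 3*Temp - 3  [with Strain=3, Temp=2]  = 9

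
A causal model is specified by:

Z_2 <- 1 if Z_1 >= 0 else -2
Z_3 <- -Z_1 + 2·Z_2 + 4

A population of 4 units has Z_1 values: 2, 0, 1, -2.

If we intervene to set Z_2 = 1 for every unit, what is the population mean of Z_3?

5.75

Every unit gets Z_2=1 under the intervention. Z_3 values become 4, 6, 5, 8; E[Z_3|do(Z_2=1)] = 5.75.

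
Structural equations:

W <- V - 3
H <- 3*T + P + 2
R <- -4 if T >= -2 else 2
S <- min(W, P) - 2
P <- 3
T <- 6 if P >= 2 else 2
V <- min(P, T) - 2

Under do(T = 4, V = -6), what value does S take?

Under do(T = 4, V = -6), each intervened variable's structural equation is replaced by its fixed value.
W = V - 3  [with V=-6]  = -9
S = min(W, P) - 2  [with W=-9, P=3]  = -11

-11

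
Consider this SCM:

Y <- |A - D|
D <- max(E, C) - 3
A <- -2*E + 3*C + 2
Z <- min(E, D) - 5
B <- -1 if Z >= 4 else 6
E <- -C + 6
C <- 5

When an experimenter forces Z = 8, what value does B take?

Intervening sets Z = 8 and removes its equation (Z <- min(E, D) - 5).
B = -1 if Z >= 4 else 6  [with Z=8]  = -1

-1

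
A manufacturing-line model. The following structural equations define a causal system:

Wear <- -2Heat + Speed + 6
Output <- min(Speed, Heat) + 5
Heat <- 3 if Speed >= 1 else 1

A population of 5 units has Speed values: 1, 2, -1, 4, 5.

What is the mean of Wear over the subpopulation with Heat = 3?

Conditioning on Heat=3 selects the 4 unit(s) with Speed ∈ {1, 2, 4, 5}. Their Wear values: 1, 2, 4, 5. Mean = 3.

3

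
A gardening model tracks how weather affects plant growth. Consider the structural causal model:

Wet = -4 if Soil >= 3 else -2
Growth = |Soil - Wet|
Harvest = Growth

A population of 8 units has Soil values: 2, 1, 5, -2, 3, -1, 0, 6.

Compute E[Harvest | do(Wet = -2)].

do(Wet=-2) breaks Wet's dependence on Soil. With Wet=-2 fixed, Harvest across the units is 4, 3, 7, 0, 5, 1, 2, 8, mean 3.75.

3.75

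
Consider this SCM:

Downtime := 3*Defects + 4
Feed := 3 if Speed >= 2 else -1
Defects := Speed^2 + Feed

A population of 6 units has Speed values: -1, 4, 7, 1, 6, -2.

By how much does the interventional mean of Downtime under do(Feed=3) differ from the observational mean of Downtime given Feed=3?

Under do(Feed=3), Feed's equation is replaced by Feed=3 for every unit. Per-unit Downtime: 16, 61, 160, 16, 121, 25. Mean = 66.5.
Observing Feed=3 restricts to units where Feed's equation naturally yields 3: Speed ∈ {4, 7, 6}. In that subpopulation Downtime = 61, 160, 121, mean 114.
Difference = 66.5 − 114 = -47.5.

-47.5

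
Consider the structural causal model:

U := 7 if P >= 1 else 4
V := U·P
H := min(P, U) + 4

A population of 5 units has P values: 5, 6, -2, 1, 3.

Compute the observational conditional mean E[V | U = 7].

26.25

Conditioning on U=7 selects the 4 unit(s) with P ∈ {5, 6, 1, 3}. Their V values: 35, 42, 7, 21. Mean = 26.25.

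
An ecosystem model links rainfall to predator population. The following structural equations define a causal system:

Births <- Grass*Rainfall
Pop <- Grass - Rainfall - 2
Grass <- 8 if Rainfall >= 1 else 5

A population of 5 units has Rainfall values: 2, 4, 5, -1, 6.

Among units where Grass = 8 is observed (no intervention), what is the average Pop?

E[Pop|Grass=8] averages over only the 4 units with Grass=8 (Rainfall = 2, 4, 5, 6): Pop = 4, 2, 1, 0, mean 1.75.

1.75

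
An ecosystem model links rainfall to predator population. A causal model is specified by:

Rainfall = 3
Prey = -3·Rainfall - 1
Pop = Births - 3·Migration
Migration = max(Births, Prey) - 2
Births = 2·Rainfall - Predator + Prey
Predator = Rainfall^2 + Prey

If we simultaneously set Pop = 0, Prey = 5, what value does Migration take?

The joint intervention fixes Pop = 0, Prey = 5, removing each variable's own equation.
Predator = Rainfall^2 + Prey  [with Rainfall=3, Prey=5]  = 14
Births = 2·Rainfall - Predator + Prey  [with Rainfall=3, Predator=14, Prey=5]  = -3
Migration = max(Births, Prey) - 2  [with Births=-3, Prey=5]  = 3

3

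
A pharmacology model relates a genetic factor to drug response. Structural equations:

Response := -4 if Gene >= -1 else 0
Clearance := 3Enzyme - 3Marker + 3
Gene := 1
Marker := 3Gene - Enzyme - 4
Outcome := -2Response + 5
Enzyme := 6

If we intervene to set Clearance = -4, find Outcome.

The intervention breaks the incoming arrows to Clearance: Clearance := 3Enzyme - 3Marker + 3 no longer applies, and Clearance = -4.
Since Outcome is not a descendant of the intervened variable, it is unaffected.
Response = -4 if Gene >= -1 else 0  [with Gene=1]  = -4
Outcome = -2Response + 5  [with Response=-4]  = 13

13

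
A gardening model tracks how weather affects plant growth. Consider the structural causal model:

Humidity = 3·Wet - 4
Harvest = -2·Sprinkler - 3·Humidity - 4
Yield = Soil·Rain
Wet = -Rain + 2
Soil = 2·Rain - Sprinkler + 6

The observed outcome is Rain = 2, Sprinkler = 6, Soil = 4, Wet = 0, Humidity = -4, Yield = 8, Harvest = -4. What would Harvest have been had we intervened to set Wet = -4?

The intervention breaks the incoming arrows to Wet: Wet = -Rain + 2 no longer applies, and Wet = -4.
Humidity = 3·Wet - 4  [with Wet=-4]  = -16
Harvest = -2·Sprinkler - 3·Humidity - 4  [with Sprinkler=6, Humidity=-16]  = 32

32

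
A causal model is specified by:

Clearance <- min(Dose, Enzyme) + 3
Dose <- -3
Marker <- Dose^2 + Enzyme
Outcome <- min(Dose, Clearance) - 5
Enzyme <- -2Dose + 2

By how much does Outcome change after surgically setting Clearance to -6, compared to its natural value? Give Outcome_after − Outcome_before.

-3

Intervening sets Clearance = -6 and removes its equation (Clearance <- min(Dose, Enzyme) + 3).
Outcome = min(Dose, Clearance) - 5  [with Dose=-3, Clearance=-6]  = -11
Without intervention: Enzyme = -2Dose + 2  [with Dose=-3]  = 8; Clearance = min(Dose, Enzyme) + 3  [with Dose=-3, Enzyme=8]  = 0; Outcome = min(Dose, Clearance) - 5  [with Dose=-3, Clearance=0]  = -8.
Change = -11 − (-8) = -3.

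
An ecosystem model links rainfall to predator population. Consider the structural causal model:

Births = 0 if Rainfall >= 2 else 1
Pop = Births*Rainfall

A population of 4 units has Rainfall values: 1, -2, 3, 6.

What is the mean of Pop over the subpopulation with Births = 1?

E[Pop|Births=1] averages over only the 2 units with Births=1 (Rainfall = 1, -2): Pop = 1, -2, mean -0.5.

-0.5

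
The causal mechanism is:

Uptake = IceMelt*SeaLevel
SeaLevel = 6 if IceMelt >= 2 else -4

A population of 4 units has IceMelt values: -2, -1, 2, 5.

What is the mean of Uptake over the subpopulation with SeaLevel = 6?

21

E[Uptake|SeaLevel=6] averages over only the 2 units with SeaLevel=6 (IceMelt = 2, 5): Uptake = 12, 30, mean 21.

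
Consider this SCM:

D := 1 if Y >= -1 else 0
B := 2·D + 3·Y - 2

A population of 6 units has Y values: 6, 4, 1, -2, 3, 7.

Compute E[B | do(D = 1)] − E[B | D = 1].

-3.1

The intervention sets D=1 in all 6 units regardless of Y. Recomputing B per unit gives 18, 12, 3, -6, 9, 21; average 9.5.
E[B|D=1] averages over only the 5 units with D=1 (Y = 6, 4, 1, 3, 7): B = 18, 12, 3, 9, 21, mean 12.6.
Difference = 9.5 − 12.6 = -3.1.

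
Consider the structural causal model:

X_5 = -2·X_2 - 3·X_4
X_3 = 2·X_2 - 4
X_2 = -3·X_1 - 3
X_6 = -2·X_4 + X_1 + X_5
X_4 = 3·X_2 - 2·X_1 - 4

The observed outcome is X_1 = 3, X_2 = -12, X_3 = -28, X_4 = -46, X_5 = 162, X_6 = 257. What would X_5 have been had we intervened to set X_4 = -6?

42

Intervening sets X_4 = -6 and removes its equation (X_4 = 3·X_2 - 2·X_1 - 4).
X_2 = -3·X_1 - 3  [with X_1=3]  = -12
X_5 = -2·X_2 - 3·X_4  [with X_2=-12, X_4=-6]  = 42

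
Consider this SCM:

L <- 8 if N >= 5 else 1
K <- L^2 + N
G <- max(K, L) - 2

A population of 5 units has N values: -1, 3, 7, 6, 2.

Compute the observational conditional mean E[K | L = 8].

70.5

Conditioning on L=8 selects the 2 unit(s) with N ∈ {7, 6}. Their K values: 71, 70. Mean = 70.5.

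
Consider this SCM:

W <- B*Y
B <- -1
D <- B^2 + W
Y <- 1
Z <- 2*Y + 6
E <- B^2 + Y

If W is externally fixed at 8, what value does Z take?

8

The intervention breaks the incoming arrows to W: W <- B*Y no longer applies, and W = 8.
Since Z is not a descendant of the intervened variable, it is unaffected.
Z = 2*Y + 6  [with Y=1]  = 8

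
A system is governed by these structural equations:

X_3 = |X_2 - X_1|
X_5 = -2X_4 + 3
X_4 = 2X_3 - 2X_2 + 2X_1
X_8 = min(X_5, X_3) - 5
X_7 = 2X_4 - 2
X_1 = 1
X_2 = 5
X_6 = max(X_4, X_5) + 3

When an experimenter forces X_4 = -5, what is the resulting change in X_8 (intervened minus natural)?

1

do(X_4=-5) replaces the equation X_4 = 2X_3 - 2X_2 + 2X_1 with the constant X_4 = -5.
X_3 = |X_2 - X_1|  [with X_2=5, X_1=1]  = 4
X_5 = -2X_4 + 3  [with X_4=-5]  = 13
X_8 = min(X_5, X_3) - 5  [with X_5=13, X_3=4]  = -1
Without intervention: X_3 = |X_2 - X_1|  [with X_2=5, X_1=1]  = 4; X_4 = 2X_3 - 2X_2 + 2X_1  [with X_3=4, X_2=5, X_1=1]  = 0; X_5 = -2X_4 + 3  [with X_4=0]  = 3; X_8 = min(X_5, X_3) - 5  [with X_5=3, X_3=4]  = -2.
Change = -1 − (-2) = 1.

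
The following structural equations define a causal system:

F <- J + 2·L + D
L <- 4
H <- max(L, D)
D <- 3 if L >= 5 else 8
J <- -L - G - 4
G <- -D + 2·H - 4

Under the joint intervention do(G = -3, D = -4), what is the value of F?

-1

The joint intervention fixes G = -3, D = -4, removing each variable's own equation.
J = -L - G - 4  [with L=4, G=-3]  = -5
F = J + 2·L + D  [with J=-5, L=4, D=-4]  = -1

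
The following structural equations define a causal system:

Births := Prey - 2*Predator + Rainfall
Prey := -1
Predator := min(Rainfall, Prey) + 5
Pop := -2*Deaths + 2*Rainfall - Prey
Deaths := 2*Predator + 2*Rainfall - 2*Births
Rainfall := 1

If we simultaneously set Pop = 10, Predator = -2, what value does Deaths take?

-10

Under do(Pop = 10, Predator = -2), each intervened variable's structural equation is replaced by its fixed value.
Births = Prey - 2*Predator + Rainfall  [with Prey=-1, Predator=-2, Rainfall=1]  = 4
Deaths = 2*Predator + 2*Rainfall - 2*Births  [with Predator=-2, Rainfall=1, Births=4]  = -10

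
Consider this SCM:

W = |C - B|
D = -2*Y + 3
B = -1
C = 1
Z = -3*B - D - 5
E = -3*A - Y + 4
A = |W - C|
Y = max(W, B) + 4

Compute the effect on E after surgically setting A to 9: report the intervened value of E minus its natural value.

-24

do(A=9) replaces the equation A = |W - C| with the constant A = 9.
W = |C - B|  [with C=1, B=-1]  = 2
Y = max(W, B) + 4  [with W=2, B=-1]  = 6
E = -3*A - Y + 4  [with A=9, Y=6]  = -29
Without intervention: W = |C - B|  [with C=1, B=-1]  = 2; Y = max(W, B) + 4  [with W=2, B=-1]  = 6; A = |W - C|  [with W=2, C=1]  = 1; E = -3*A - Y + 4  [with A=1, Y=6]  = -5.
Change = -29 − (-5) = -24.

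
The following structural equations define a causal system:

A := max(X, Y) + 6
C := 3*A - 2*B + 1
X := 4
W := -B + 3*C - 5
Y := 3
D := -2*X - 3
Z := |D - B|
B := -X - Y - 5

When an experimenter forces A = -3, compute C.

16

Intervening sets A = -3 and removes its equation (A := max(X, Y) + 6).
B = -X - Y - 5  [with X=4, Y=3]  = -12
C = 3*A - 2*B + 1  [with A=-3, B=-12]  = 16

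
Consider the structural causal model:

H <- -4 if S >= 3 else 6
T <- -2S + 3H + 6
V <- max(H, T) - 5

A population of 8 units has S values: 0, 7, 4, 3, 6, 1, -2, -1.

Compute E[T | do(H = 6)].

19.5

Every unit gets H=6 under the intervention. T values become 24, 10, 16, 18, 12, 22, 28, 26; E[T|do(H=6)] = 19.5.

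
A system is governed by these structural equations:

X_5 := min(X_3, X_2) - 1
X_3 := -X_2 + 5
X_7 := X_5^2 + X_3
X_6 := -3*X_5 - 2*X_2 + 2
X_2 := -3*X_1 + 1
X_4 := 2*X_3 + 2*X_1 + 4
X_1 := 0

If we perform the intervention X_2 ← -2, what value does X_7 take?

16

Under do(X_2=-2), the mechanism X_2 := -3*X_1 + 1 is discarded; X_2 is fixed at -2.
X_3 = -X_2 + 5  [with X_2=-2]  = 7
X_5 = min(X_3, X_2) - 1  [with X_3=7, X_2=-2]  = -3
X_7 = X_5^2 + X_3  [with X_5=-3, X_3=7]  = 16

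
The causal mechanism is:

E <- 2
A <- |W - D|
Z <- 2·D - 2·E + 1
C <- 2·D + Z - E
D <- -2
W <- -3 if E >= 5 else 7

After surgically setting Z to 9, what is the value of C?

Under do(Z=9), the mechanism Z <- 2·D - 2·E + 1 is discarded; Z is fixed at 9.
C = 2·D + Z - E  [with D=-2, Z=9, E=2]  = 3

3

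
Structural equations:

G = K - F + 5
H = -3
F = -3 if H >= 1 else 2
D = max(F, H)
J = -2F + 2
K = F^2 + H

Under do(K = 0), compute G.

3

do(K=0) replaces the equation K = F^2 + H with the constant K = 0.
F = -3 if H >= 1 else 2  [with H=-3]  = 2
G = K - F + 5  [with K=0, F=2]  = 3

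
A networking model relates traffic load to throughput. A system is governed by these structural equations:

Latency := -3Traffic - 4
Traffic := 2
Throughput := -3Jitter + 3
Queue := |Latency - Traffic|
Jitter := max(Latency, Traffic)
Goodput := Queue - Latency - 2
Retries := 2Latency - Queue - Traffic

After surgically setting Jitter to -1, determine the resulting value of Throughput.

6

The intervention breaks the incoming arrows to Jitter: Jitter := max(Latency, Traffic) no longer applies, and Jitter = -1.
Throughput = -3Jitter + 3  [with Jitter=-1]  = 6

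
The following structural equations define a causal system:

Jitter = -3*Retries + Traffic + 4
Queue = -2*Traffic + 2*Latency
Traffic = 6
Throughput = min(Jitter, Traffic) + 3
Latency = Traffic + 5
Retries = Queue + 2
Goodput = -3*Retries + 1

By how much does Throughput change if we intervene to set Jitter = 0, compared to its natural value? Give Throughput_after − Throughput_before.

The intervention breaks the incoming arrows to Jitter: Jitter = -3*Retries + Traffic + 4 no longer applies, and Jitter = 0.
Throughput = min(Jitter, Traffic) + 3  [with Jitter=0, Traffic=6]  = 3
Without intervention: Latency = Traffic + 5  [with Traffic=6]  = 11; Queue = -2*Traffic + 2*Latency  [with Traffic=6, Latency=11]  = 10; Retries = Queue + 2  [with Queue=10]  = 12; Jitter = -3*Retries + Traffic + 4  [with Retries=12, Traffic=6]  = -26; Throughput = min(Jitter, Traffic) + 3  [with Jitter=-26, Traffic=6]  = -23.
Change = 3 − (-23) = 26.

26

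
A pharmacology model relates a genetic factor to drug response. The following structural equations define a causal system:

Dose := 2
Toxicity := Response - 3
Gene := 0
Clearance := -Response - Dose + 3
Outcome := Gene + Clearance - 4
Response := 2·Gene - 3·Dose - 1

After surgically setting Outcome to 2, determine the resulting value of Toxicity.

-10

do(Outcome=2) replaces the equation Outcome := Gene + Clearance - 4 with the constant Outcome = 2.
No directed path runs from Outcome to Toxicity, so Toxicity keeps its natural value.
Response = 2·Gene - 3·Dose - 1  [with Gene=0, Dose=2]  = -7
Toxicity = Response - 3  [with Response=-7]  = -10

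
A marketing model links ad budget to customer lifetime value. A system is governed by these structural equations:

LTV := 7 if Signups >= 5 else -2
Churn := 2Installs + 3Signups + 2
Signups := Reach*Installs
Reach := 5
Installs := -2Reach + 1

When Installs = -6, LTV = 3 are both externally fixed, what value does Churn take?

-100

The joint intervention fixes Installs = -6, LTV = 3, removing each variable's own equation.
Signups = Reach*Installs  [with Reach=5, Installs=-6]  = -30
Churn = 2Installs + 3Signups + 2  [with Installs=-6, Signups=-30]  = -100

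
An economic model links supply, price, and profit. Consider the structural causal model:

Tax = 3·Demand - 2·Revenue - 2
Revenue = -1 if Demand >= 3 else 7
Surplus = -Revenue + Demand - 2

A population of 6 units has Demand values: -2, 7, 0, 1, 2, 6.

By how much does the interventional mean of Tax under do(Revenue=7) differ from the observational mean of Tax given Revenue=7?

The intervention sets Revenue=7 in all 6 units regardless of Demand. Recomputing Tax per unit gives -22, 5, -16, -13, -10, 2; average -9.
Conditioning on Revenue=7 selects the 4 unit(s) with Demand ∈ {-2, 0, 1, 2}. Their Tax values: -22, -16, -13, -10. Mean = -15.25.
Difference = -9 − (-15.25) = 6.25.

6.25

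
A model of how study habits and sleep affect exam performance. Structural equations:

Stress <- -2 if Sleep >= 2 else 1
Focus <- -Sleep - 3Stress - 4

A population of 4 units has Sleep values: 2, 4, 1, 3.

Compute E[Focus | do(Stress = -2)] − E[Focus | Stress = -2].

The intervention sets Stress=-2 in all 4 units regardless of Sleep. Recomputing Focus per unit gives 0, -2, 1, -1; average -0.5.
Observing Stress=-2 restricts to units where Stress's equation naturally yields -2: Sleep ∈ {2, 4, 3}. In that subpopulation Focus = 0, -2, -1, mean -1.
Difference = -0.5 − (-1) = 0.5.

0.5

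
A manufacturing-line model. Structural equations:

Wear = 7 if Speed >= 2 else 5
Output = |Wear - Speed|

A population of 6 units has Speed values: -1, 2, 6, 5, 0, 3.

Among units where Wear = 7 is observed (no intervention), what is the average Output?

3

Observing Wear=7 restricts to units where Wear's equation naturally yields 7: Speed ∈ {2, 6, 5, 3}. In that subpopulation Output = 5, 1, 2, 4, mean 3.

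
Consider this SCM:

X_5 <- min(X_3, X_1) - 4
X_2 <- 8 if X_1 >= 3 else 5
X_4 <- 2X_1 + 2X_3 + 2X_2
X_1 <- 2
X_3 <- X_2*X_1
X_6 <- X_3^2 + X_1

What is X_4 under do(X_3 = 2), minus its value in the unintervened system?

The intervention breaks the incoming arrows to X_3: X_3 <- X_2*X_1 no longer applies, and X_3 = 2.
X_2 = 8 if X_1 >= 3 else 5  [with X_1=2]  = 5
X_4 = 2X_1 + 2X_3 + 2X_2  [with X_1=2, X_3=2, X_2=5]  = 18
Without intervention: X_2 = 8 if X_1 >= 3 else 5  [with X_1=2]  = 5; X_3 = X_2*X_1  [with X_2=5, X_1=2]  = 10; X_4 = 2X_1 + 2X_3 + 2X_2  [with X_1=2, X_3=10, X_2=5]  = 34.
Change = 18 − 34 = -16.

-16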